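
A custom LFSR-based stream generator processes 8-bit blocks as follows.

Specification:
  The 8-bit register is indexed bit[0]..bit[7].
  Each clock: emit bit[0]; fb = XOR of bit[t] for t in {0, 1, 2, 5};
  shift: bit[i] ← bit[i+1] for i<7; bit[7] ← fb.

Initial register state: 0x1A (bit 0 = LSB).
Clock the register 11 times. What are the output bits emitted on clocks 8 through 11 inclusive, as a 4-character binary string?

0100

reg_0 = 0x1A
clock 1: out=0, reg = 0x8D
clock 2: out=1, reg = 0x46
clock 3: out=0, reg = 0x23
clock 4: out=1, reg = 0x91
clock 5: out=1, reg = 0xC8
clock 6: out=0, reg = 0x64
clock 7: out=0, reg = 0x32
clock 8: out=0, reg = 0x19
clock 9: out=1, reg = 0x8C
clock 10: out=0, reg = 0xC6
clock 11: out=0, reg = 0x63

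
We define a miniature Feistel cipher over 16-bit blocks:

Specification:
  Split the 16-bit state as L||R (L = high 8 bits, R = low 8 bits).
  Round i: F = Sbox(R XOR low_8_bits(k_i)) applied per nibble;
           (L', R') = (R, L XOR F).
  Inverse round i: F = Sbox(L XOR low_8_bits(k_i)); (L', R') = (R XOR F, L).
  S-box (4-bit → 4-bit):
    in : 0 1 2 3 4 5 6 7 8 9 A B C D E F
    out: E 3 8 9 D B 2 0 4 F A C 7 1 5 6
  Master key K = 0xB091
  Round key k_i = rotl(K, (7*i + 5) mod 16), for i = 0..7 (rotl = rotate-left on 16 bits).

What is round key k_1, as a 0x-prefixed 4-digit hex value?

K = 0xB091
k_0 = rotl(K, (7*0+5) mod 16) = rotl(K, 5) = 0x1236
k_1 = rotl(K, (7*1+5) mod 16) = rotl(K, 12) = 0x1B09

0x1B09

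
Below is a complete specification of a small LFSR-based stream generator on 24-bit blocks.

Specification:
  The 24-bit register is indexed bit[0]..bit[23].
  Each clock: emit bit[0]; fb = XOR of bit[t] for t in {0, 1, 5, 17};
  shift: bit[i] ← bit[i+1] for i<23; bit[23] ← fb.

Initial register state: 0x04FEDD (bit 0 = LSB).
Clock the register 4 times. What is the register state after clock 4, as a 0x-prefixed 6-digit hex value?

reg_0 = 0x04FEDD
clock 1: out=1, reg = 0x827F6E
clock 2: out=0, reg = 0xC13FB7
clock 3: out=1, reg = 0xE09FDB
clock 4: out=1, reg = 0x704FED

0x704FED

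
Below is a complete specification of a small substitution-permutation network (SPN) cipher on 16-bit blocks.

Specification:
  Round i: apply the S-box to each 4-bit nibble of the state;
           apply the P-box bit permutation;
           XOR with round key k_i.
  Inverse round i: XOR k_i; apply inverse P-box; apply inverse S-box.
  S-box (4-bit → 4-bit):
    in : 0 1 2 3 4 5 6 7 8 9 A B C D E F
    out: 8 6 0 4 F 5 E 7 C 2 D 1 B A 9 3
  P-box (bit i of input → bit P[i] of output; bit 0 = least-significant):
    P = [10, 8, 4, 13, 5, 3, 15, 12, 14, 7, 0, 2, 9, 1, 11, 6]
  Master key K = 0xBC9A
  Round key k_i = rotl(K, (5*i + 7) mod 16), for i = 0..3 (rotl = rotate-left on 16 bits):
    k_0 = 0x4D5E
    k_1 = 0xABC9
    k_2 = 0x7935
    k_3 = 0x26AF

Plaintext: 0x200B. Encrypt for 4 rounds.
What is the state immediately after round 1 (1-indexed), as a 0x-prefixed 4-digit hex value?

s_0 = plaintext = 0x200B
s_1 = Round(s_0, k_0) = 0x595A
s_2 = Round(s_1, k_1) = 0x0579
s_3 = Round(s_2, k_2) = 0xB85C
s_4 = Round(s_3, k_3) = 0x818A

0x595A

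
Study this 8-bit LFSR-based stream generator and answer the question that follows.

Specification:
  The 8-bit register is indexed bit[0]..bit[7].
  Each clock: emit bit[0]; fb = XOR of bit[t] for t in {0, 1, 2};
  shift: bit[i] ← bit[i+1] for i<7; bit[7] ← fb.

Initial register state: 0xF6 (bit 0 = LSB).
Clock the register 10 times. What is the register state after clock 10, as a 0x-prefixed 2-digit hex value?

0x2C

reg_0 = 0xF6
clock 1: out=0, reg = 0x7B
clock 2: out=1, reg = 0x3D
clock 3: out=1, reg = 0x1E
clock 4: out=0, reg = 0x0F
clock 5: out=1, reg = 0x87
clock 6: out=1, reg = 0xC3
clock 7: out=1, reg = 0x61
clock 8: out=1, reg = 0xB0
clock 9: out=0, reg = 0x58
clock 10: out=0, reg = 0x2C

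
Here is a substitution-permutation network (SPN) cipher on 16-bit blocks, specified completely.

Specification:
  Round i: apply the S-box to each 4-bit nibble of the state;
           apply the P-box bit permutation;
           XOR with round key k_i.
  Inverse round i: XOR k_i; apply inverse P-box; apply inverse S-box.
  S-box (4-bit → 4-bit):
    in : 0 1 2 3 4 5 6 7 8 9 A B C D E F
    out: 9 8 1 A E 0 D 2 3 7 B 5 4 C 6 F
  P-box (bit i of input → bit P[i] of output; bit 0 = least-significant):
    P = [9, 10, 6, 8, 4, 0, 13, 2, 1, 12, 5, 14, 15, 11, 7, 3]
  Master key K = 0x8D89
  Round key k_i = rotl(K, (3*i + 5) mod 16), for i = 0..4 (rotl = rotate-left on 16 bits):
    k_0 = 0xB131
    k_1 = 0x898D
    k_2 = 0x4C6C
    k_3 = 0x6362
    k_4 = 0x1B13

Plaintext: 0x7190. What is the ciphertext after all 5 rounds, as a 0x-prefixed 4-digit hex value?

0x7D47

s_0 = plaintext = 0x7190
s_1 = Round(s_0, k_0) = 0xDA20
s_2 = Round(s_1, k_1) = 0xDA17
s_3 = Round(s_2, k_2) = 0x18E2
s_4 = Round(s_3, k_3) = 0x5169
s_5 = Round(s_4, k_4) = 0x7D47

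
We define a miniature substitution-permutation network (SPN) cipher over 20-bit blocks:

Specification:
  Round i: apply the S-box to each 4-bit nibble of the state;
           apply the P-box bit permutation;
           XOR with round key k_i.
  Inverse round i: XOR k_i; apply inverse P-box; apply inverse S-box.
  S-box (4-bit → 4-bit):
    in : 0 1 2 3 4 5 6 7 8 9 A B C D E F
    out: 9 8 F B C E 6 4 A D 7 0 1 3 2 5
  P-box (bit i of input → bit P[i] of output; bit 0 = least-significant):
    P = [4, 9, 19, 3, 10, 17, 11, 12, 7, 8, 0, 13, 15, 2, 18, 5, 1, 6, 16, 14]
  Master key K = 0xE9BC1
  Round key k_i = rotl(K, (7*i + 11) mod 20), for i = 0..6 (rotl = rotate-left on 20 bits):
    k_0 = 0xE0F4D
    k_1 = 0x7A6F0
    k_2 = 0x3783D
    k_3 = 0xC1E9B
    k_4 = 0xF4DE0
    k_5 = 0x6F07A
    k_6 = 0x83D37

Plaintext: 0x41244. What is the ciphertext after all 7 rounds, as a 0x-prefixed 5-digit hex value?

0xE1D24

s_0 = plaintext = 0x41244
s_1 = Round(s_0, k_0) = 0x776E4
s_2 = Round(s_1, k_1) = 0x8A7F9
s_3 = Round(s_2, k_2) = 0xFB460
s_4 = Round(s_3, k_3) = 0xF3680
s_5 = Round(s_4, k_4) = 0xCDCDF
s_6 = Round(s_5, k_5) = 0xC74EC
s_7 = Round(s_6, k_6) = 0xE1D24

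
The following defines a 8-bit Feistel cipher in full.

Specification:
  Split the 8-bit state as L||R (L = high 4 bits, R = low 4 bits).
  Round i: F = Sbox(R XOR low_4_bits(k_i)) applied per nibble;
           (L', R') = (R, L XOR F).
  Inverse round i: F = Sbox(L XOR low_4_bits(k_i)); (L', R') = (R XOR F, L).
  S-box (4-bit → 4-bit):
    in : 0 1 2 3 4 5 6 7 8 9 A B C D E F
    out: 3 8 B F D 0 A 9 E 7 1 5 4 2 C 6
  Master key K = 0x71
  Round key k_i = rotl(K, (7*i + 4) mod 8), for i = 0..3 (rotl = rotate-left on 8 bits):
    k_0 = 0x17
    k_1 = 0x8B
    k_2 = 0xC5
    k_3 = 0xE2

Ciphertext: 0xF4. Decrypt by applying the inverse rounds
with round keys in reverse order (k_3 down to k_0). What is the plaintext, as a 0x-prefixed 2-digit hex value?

s_0 = ciphertext = 0xF4
s_1 = InvRound(s_0, k_3) = 0x6F
s_2 = InvRound(s_1, k_2) = 0x06
s_3 = InvRound(s_2, k_1) = 0x30
s_4 = InvRound(s_3, k_0) = 0xD3

0xD3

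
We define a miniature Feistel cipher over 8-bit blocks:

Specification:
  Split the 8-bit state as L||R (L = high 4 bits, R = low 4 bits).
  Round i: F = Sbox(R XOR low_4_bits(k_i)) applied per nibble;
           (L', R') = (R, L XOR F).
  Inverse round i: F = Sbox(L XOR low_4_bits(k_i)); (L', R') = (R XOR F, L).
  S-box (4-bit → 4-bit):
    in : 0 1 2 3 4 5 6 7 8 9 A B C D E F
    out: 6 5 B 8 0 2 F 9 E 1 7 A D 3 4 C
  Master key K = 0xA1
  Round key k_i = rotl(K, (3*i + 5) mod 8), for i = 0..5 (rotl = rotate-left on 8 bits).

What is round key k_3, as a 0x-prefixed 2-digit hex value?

K = 0xA1
k_0 = rotl(K, (3*0+5) mod 8) = rotl(K, 5) = 0x34
k_1 = rotl(K, (3*1+5) mod 8) = rotl(K, 0) = 0xA1
k_2 = rotl(K, (3*2+5) mod 8) = rotl(K, 3) = 0x0D
k_3 = rotl(K, (3*3+5) mod 8) = rotl(K, 6) = 0x68

0x68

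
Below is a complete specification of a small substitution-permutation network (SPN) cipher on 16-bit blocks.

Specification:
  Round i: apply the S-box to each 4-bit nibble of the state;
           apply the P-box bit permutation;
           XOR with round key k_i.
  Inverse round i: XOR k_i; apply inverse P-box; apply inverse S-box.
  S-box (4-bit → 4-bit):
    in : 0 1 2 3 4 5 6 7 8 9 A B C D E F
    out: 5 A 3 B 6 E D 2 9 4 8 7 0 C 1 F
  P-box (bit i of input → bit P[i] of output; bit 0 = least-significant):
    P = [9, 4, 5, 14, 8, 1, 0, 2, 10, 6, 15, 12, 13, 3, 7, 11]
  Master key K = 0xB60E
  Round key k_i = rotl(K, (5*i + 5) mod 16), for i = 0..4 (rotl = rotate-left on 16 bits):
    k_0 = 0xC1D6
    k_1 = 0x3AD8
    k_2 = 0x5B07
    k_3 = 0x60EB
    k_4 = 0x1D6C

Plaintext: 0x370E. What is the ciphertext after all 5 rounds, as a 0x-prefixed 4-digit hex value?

0xA973

s_0 = plaintext = 0x370E
s_1 = Round(s_0, k_0) = 0xEA9F
s_2 = Round(s_1, k_1) = 0x48E9
s_3 = Round(s_2, k_2) = 0x4EAF
s_4 = Round(s_3, k_3) = 0x2657
s_5 = Round(s_4, k_4) = 0xA973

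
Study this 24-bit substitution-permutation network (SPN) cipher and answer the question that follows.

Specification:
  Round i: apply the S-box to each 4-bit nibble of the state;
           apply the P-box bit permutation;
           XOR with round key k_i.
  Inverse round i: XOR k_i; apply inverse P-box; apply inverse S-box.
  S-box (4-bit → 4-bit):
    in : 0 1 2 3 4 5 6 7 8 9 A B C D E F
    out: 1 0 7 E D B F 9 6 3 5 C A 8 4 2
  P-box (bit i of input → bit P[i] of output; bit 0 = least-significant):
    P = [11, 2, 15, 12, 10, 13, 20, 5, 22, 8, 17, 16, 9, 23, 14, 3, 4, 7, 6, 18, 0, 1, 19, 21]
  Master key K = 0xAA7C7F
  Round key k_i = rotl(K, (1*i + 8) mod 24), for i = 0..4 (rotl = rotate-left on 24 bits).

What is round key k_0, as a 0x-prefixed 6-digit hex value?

K = 0xAA7C7F
k_0 = rotl(K, (1*0+8) mod 24) = rotl(K, 8) = 0x7C7FAA

0x7C7FAA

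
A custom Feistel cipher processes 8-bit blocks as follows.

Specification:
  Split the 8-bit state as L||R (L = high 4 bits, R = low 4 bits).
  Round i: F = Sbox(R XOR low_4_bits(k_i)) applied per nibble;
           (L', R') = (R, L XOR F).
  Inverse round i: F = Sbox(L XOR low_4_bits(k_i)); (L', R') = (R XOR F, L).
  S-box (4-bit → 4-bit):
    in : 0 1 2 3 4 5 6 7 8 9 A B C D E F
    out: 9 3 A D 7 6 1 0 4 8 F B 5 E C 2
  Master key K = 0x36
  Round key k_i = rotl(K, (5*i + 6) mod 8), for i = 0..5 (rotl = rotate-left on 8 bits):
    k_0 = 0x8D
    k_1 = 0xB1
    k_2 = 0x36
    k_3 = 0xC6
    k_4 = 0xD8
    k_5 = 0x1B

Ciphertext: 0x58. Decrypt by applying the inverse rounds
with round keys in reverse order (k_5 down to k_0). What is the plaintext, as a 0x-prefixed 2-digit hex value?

s_0 = ciphertext = 0x58
s_1 = InvRound(s_0, k_5) = 0x45
s_2 = InvRound(s_1, k_4) = 0x04
s_3 = InvRound(s_2, k_3) = 0x50
s_4 = InvRound(s_3, k_2) = 0xD5
s_5 = InvRound(s_4, k_1) = 0x0D
s_6 = InvRound(s_5, k_0) = 0x30

0x30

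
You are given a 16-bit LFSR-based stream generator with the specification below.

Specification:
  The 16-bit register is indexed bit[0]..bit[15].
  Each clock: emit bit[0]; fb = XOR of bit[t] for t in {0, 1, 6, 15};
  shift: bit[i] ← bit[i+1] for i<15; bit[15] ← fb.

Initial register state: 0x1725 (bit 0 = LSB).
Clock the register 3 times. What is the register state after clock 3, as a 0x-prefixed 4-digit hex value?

0x22E4

reg_0 = 0x1725
clock 1: out=1, reg = 0x8B92
clock 2: out=0, reg = 0x45C9
clock 3: out=1, reg = 0x22E4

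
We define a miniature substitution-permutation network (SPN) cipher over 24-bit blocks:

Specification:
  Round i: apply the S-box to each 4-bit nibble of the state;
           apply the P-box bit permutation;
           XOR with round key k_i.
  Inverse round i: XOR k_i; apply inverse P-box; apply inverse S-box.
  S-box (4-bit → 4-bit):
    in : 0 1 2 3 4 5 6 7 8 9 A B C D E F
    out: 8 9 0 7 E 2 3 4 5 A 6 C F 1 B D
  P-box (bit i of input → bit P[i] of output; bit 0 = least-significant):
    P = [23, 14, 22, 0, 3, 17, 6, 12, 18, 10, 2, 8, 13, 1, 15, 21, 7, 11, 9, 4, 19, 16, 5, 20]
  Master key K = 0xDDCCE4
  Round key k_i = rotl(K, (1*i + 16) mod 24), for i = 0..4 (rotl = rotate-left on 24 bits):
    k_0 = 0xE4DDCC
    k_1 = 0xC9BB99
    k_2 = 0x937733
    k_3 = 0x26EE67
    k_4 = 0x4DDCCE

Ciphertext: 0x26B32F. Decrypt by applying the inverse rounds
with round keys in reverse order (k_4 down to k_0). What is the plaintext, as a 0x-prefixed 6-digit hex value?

s_0 = ciphertext = 0x26B32F
s_1 = InvRound(s_0, k_4) = 0x3319A4
s_2 = InvRound(s_1, k_3) = 0x983EB9
s_3 = InvRound(s_2, k_2) = 0x665065
s_4 = InvRound(s_3, k_1) = 0x3CFF36
s_5 = InvRound(s_4, k_0) = 0xFF6288

0xFF6288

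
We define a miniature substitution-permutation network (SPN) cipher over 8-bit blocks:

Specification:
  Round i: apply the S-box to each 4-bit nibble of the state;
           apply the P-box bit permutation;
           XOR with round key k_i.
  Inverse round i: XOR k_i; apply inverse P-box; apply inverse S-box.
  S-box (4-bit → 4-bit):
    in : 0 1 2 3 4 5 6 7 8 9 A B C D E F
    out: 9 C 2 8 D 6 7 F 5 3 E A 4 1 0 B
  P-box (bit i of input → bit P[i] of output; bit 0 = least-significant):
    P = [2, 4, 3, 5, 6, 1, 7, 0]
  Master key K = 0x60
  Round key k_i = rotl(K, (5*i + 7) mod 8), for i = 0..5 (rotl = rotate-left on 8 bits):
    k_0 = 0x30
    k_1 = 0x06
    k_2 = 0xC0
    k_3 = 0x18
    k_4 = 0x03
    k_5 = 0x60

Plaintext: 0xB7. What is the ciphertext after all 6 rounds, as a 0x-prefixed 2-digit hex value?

s_0 = plaintext = 0xB7
s_1 = Round(s_0, k_0) = 0x0F
s_2 = Round(s_1, k_1) = 0x73
s_3 = Round(s_2, k_2) = 0x23
s_4 = Round(s_3, k_3) = 0x3A
s_5 = Round(s_4, k_4) = 0x3A
s_6 = Round(s_5, k_5) = 0x59

0x59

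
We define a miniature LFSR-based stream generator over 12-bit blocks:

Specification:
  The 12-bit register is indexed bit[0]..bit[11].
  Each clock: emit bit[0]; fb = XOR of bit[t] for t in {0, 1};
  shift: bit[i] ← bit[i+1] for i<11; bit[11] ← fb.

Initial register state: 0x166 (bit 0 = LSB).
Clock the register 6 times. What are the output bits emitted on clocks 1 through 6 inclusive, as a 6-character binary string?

011001

reg_0 = 0x166
clock 1: out=0, reg = 0x8B3
clock 2: out=1, reg = 0x459
clock 3: out=1, reg = 0xA2C
clock 4: out=0, reg = 0x516
clock 5: out=0, reg = 0xA8B
clock 6: out=1, reg = 0x545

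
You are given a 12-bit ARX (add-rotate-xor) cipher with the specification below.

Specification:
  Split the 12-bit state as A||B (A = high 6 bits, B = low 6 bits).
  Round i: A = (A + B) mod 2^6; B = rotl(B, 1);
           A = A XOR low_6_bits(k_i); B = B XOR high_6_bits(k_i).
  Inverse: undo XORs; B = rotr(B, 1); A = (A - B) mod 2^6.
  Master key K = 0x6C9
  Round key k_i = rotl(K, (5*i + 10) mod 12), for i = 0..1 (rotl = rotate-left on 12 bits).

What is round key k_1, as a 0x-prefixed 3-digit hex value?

0x64B

K = 0x6C9
k_0 = rotl(K, (5*0+10) mod 12) = rotl(K, 10) = 0x5B2
k_1 = rotl(K, (5*1+10) mod 12) = rotl(K, 3) = 0x64B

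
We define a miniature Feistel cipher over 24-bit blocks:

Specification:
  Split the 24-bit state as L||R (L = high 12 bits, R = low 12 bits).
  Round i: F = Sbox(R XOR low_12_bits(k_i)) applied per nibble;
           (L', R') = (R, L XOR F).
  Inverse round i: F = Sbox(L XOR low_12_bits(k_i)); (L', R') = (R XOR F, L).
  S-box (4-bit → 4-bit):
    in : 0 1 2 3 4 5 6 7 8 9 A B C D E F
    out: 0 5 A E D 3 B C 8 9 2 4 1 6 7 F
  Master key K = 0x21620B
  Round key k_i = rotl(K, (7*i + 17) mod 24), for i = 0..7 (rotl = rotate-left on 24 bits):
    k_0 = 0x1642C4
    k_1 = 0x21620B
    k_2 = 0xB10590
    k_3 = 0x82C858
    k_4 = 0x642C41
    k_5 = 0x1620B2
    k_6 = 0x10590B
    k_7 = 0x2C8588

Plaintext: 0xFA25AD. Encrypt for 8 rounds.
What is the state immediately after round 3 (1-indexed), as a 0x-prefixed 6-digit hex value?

s_0 = plaintext = 0xFA25AD
s_1 = Round(s_0, k_0) = 0x5AD31B
s_2 = Round(s_1, k_1) = 0x31B0FD
s_3 = Round(s_2, k_2) = 0x0FD0AD
s_4 = Round(s_3, k_3) = 0x0AD80E
s_5 = Round(s_4, k_4) = 0x80ED72
s_6 = Round(s_5, k_5) = 0xD72E1E
s_7 = Round(s_6, k_6) = 0xE1E121
s_8 = Round(s_7, k_7) = 0x121337

0x0FD0AD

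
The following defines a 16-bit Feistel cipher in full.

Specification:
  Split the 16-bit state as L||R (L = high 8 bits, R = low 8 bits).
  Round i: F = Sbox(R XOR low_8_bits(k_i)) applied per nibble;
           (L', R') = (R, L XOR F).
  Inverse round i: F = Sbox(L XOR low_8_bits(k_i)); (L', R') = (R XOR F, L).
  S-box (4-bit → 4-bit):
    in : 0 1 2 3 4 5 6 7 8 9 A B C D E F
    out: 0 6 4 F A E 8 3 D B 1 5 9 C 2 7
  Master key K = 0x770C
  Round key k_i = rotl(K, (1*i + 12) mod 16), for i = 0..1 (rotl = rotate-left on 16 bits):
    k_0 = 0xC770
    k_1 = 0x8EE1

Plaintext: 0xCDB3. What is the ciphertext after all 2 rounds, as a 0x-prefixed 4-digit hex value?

0x52EC

s_0 = plaintext = 0xCDB3
s_1 = Round(s_0, k_0) = 0xB352
s_2 = Round(s_1, k_1) = 0x52EC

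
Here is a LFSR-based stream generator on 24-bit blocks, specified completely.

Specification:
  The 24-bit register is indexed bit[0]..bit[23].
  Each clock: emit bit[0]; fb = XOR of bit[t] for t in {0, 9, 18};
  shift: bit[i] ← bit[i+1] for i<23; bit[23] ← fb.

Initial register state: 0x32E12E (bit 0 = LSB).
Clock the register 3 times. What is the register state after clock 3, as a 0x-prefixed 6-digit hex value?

reg_0 = 0x32E12E
clock 1: out=0, reg = 0x197097
clock 2: out=1, reg = 0x8CB84B
clock 3: out=1, reg = 0x465C25

0x465C25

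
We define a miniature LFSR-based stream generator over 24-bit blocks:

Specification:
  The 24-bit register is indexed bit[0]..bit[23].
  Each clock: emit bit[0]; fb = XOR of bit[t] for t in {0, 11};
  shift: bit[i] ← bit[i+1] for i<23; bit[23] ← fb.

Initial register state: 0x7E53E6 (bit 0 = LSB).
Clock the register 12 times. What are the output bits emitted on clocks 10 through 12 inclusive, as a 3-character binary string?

reg_0 = 0x7E53E6
clock 1: out=0, reg = 0x3F29F3
clock 2: out=1, reg = 0x1F94F9
clock 3: out=1, reg = 0x8FCA7C
clock 4: out=0, reg = 0xC7E53E
clock 5: out=0, reg = 0x63F29F
clock 6: out=1, reg = 0xB1F94F
clock 7: out=1, reg = 0x58FCA7
clock 8: out=1, reg = 0x2C7E53
clock 9: out=1, reg = 0x163F29
clock 10: out=1, reg = 0x0B1F94
clock 11: out=0, reg = 0x858FCA
clock 12: out=0, reg = 0xC2C7E5

100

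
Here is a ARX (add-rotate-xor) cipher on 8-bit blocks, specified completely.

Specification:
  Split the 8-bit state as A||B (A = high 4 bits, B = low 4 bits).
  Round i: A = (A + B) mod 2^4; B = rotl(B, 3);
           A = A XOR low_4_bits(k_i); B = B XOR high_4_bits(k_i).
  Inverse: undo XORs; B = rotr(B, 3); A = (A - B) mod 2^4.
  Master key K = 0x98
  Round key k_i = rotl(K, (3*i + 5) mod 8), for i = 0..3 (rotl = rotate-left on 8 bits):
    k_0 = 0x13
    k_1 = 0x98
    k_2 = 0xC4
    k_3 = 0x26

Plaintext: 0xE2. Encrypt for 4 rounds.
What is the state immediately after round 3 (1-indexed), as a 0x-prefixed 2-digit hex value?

s_0 = plaintext = 0xE2
s_1 = Round(s_0, k_0) = 0x30
s_2 = Round(s_1, k_1) = 0xB9
s_3 = Round(s_2, k_2) = 0x00
s_4 = Round(s_3, k_3) = 0x62

0x00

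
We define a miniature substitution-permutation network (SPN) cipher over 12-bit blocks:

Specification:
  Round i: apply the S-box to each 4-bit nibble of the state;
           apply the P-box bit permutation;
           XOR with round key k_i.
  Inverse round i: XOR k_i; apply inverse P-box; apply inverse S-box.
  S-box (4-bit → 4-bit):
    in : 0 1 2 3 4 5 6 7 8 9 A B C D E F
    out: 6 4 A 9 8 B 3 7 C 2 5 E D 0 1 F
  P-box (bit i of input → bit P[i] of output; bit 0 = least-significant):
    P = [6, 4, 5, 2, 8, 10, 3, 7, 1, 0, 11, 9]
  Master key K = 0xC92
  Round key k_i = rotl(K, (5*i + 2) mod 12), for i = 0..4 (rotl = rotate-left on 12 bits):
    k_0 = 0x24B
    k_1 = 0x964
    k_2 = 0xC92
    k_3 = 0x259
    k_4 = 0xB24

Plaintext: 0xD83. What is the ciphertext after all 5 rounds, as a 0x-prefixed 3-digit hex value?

0x948

s_0 = plaintext = 0xD83
s_1 = Round(s_0, k_0) = 0x287
s_2 = Round(s_1, k_1) = 0xB9D
s_3 = Round(s_2, k_2) = 0x293
s_4 = Round(s_3, k_3) = 0x41C
s_5 = Round(s_4, k_4) = 0x948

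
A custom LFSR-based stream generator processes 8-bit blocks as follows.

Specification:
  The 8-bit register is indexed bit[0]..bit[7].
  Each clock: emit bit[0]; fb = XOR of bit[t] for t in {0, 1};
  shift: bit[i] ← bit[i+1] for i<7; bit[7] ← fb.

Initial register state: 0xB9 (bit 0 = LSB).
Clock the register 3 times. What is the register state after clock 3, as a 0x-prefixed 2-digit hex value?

reg_0 = 0xB9
clock 1: out=1, reg = 0xDC
clock 2: out=0, reg = 0x6E
clock 3: out=0, reg = 0xB7

0xB7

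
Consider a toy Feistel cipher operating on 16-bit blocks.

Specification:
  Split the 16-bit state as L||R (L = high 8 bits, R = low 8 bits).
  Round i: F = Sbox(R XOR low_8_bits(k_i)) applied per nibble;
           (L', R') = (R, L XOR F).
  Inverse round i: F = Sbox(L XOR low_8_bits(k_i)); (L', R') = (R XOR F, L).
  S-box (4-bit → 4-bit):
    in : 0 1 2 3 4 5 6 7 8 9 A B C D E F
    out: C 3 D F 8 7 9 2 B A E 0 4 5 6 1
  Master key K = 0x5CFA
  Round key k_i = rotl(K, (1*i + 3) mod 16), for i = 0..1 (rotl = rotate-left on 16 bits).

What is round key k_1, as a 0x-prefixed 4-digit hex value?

K = 0x5CFA
k_0 = rotl(K, (1*0+3) mod 16) = rotl(K, 3) = 0xE7D2
k_1 = rotl(K, (1*1+3) mod 16) = rotl(K, 4) = 0xCFA5

0xCFA5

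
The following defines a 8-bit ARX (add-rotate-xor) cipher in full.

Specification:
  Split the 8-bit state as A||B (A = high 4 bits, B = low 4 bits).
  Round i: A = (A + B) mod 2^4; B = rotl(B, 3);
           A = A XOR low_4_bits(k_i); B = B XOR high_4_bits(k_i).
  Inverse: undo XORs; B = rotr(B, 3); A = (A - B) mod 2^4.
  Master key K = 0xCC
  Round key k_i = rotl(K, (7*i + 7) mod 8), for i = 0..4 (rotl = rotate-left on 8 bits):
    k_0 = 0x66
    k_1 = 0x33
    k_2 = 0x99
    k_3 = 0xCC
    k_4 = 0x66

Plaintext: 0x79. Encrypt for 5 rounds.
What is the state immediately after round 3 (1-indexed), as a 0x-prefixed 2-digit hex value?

s_0 = plaintext = 0x79
s_1 = Round(s_0, k_0) = 0x6A
s_2 = Round(s_1, k_1) = 0x36
s_3 = Round(s_2, k_2) = 0x0A
s_4 = Round(s_3, k_3) = 0x69
s_5 = Round(s_4, k_4) = 0x9A

0x0A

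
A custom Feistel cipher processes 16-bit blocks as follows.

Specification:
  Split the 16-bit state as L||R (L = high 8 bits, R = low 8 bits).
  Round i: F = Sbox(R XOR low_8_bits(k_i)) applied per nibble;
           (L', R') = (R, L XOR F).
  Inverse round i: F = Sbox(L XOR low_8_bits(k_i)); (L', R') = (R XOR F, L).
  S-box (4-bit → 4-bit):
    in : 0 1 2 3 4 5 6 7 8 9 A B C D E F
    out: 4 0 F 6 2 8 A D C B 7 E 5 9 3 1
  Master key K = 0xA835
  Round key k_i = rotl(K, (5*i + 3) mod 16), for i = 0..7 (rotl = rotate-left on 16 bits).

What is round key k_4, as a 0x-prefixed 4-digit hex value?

0x1AD4

K = 0xA835
k_0 = rotl(K, (5*0+3) mod 16) = rotl(K, 3) = 0x41AD
k_1 = rotl(K, (5*1+3) mod 16) = rotl(K, 8) = 0x35A8
k_2 = rotl(K, (5*2+3) mod 16) = rotl(K, 13) = 0xB506
k_3 = rotl(K, (5*3+3) mod 16) = rotl(K, 2) = 0xA0D6
k_4 = rotl(K, (5*4+3) mod 16) = rotl(K, 7) = 0x1AD4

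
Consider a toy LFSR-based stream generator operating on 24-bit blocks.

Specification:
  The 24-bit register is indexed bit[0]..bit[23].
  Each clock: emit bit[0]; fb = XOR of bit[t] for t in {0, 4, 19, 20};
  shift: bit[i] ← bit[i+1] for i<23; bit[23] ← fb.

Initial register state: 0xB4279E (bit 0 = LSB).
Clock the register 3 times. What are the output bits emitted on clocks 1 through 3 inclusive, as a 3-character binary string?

011

reg_0 = 0xB4279E
clock 1: out=0, reg = 0x5A13CF
clock 2: out=1, reg = 0xAD09E7
clock 3: out=1, reg = 0x5684F3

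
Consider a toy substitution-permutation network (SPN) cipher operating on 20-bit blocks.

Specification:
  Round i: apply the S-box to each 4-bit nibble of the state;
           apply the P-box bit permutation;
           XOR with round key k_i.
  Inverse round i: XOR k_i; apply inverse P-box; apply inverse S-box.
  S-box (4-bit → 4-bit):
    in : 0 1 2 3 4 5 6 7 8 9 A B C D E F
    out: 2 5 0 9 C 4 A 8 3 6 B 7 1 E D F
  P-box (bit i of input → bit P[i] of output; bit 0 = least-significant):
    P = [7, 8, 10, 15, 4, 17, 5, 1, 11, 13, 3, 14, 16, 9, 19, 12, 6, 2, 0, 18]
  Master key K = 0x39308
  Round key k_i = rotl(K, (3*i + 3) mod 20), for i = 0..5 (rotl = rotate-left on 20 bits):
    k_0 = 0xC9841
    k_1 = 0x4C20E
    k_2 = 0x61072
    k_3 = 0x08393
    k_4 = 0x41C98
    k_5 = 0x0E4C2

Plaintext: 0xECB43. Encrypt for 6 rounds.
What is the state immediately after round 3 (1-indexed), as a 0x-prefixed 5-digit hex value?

s_0 = plaintext = 0xECB43
s_1 = Round(s_0, k_0) = 0x930AA
s_2 = Round(s_1, k_1) = 0x77399
s_3 = Round(s_2, k_2) = 0x04D52
s_4 = Round(s_3, k_3) = 0x8F3BF
s_5 = Round(s_4, k_4) = 0xFC36C
s_6 = Round(s_5, k_5) = 0x7AC05

0x04D52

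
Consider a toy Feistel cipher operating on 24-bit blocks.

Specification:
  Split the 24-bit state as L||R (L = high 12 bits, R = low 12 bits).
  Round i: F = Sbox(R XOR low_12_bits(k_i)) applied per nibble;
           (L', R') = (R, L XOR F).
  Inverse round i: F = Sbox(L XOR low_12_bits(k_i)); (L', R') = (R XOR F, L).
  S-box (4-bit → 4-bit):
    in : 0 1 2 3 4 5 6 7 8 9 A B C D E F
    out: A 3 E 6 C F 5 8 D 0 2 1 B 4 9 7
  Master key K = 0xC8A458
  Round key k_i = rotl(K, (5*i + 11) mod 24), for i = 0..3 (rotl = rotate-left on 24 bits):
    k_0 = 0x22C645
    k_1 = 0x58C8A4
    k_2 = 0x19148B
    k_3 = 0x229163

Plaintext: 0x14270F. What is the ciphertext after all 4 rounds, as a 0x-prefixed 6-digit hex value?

0x1DDFFA

s_0 = plaintext = 0x14270F
s_1 = Round(s_0, k_0) = 0x70F280
s_2 = Round(s_1, k_1) = 0x2805E3
s_3 = Round(s_2, k_2) = 0x5E31DD
s_4 = Round(s_3, k_3) = 0x1DDFFA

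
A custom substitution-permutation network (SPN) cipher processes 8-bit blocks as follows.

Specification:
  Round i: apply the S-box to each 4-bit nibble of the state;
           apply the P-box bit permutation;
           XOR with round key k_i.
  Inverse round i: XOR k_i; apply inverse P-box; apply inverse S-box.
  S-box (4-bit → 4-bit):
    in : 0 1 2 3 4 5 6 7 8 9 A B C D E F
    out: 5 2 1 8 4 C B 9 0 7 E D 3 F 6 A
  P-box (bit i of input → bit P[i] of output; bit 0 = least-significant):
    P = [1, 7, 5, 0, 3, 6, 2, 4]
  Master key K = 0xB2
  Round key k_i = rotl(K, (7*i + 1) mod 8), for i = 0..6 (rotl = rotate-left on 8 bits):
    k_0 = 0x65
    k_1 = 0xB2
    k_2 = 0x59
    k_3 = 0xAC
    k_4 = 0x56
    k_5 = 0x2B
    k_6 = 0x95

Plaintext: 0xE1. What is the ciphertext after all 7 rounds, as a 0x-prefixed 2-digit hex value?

s_0 = plaintext = 0xE1
s_1 = Round(s_0, k_0) = 0xA1
s_2 = Round(s_1, k_1) = 0x66
s_3 = Round(s_2, k_2) = 0x82
s_4 = Round(s_3, k_3) = 0xAE
s_5 = Round(s_4, k_4) = 0xA2
s_6 = Round(s_5, k_5) = 0x7D
s_7 = Round(s_6, k_6) = 0x2E

0x2E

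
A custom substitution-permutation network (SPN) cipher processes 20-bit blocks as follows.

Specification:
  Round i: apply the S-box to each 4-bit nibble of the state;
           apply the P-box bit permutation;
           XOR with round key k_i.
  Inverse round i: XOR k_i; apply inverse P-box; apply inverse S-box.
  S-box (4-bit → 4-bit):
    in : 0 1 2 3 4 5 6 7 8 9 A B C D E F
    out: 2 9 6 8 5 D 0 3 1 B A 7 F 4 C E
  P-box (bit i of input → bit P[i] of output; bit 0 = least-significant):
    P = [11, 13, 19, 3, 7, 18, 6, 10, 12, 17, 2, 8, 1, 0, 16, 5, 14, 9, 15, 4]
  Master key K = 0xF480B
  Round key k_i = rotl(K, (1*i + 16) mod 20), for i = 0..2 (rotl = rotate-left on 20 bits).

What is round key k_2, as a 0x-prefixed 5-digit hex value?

0xFD202

K = 0xF480B
k_0 = rotl(K, (1*0+16) mod 20) = rotl(K, 16) = 0xBF480
k_1 = rotl(K, (1*1+16) mod 20) = rotl(K, 17) = 0x7E901
k_2 = rotl(K, (1*2+16) mod 20) = rotl(K, 18) = 0xFD202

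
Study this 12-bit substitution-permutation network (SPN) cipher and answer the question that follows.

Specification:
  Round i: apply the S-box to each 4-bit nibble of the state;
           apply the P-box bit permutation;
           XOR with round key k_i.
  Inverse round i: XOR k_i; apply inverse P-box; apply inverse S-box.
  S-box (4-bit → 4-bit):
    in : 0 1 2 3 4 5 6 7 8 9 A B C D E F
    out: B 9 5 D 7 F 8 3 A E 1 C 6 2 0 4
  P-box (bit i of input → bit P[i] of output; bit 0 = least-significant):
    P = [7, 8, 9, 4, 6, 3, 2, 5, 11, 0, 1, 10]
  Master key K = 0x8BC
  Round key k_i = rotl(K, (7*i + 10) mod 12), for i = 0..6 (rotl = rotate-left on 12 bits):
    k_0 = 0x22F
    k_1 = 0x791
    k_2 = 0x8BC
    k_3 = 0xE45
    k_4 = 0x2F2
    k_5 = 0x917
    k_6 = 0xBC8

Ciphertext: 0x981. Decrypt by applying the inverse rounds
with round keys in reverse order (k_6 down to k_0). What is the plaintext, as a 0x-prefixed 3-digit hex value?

0xD36

s_0 = ciphertext = 0x981
s_1 = InvRound(s_0, k_6) = 0xD7F
s_2 = InvRound(s_1, k_5) = 0x60E
s_3 = InvRound(s_2, k_4) = 0x651
s_4 = InvRound(s_3, k_3) = 0xAF6
s_5 = InvRound(s_4, k_2) = 0xF7F
s_6 = InvRound(s_5, k_1) = 0x25A
s_7 = InvRound(s_6, k_0) = 0xD36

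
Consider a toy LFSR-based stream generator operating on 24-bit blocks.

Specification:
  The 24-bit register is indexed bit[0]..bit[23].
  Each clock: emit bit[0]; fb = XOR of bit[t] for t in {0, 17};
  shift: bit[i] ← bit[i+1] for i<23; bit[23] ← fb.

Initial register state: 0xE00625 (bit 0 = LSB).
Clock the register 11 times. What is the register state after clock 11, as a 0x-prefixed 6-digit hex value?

reg_0 = 0xE00625
clock 1: out=1, reg = 0xF00312
clock 2: out=0, reg = 0x780189
clock 3: out=1, reg = 0xBC00C4
clock 4: out=0, reg = 0x5E0062
clock 5: out=0, reg = 0xAF0031
clock 6: out=1, reg = 0x578018
clock 7: out=0, reg = 0xABC00C
clock 8: out=0, reg = 0xD5E006
clock 9: out=0, reg = 0x6AF003
clock 10: out=1, reg = 0x357801
clock 11: out=1, reg = 0x9ABC00

0x9ABC00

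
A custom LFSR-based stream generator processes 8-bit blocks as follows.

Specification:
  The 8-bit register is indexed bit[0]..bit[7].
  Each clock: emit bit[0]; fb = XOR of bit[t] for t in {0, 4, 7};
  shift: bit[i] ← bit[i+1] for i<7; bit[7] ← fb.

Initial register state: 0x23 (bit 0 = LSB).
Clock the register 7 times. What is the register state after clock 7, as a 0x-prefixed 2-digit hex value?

reg_0 = 0x23
clock 1: out=1, reg = 0x91
clock 2: out=1, reg = 0xC8
clock 3: out=0, reg = 0xE4
clock 4: out=0, reg = 0xF2
clock 5: out=0, reg = 0x79
clock 6: out=1, reg = 0x3C
clock 7: out=0, reg = 0x9E

0x9E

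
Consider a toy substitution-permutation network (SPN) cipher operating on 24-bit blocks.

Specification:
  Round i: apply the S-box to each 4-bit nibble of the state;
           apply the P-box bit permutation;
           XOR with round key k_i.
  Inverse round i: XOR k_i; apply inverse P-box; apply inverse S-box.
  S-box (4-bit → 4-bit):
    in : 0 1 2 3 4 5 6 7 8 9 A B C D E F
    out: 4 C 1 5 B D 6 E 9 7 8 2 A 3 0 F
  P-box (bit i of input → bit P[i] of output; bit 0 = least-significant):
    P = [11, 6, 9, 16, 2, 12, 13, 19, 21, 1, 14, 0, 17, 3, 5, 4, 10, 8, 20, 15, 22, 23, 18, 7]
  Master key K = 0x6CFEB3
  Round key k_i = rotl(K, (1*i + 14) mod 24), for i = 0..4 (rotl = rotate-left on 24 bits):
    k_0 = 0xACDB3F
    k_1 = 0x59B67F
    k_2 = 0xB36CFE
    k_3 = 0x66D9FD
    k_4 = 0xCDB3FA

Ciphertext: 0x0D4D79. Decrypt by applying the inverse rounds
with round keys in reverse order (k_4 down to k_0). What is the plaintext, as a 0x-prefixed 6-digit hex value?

0x3789F0

s_0 = ciphertext = 0x0D4D79
s_1 = InvRound(s_0, k_4) = 0x48E763
s_2 = InvRound(s_1, k_3) = 0x124DF3
s_3 = InvRound(s_2, k_2) = 0xBBB83A
s_4 = InvRound(s_3, k_1) = 0xD22829
s_5 = InvRound(s_4, k_0) = 0x3789F0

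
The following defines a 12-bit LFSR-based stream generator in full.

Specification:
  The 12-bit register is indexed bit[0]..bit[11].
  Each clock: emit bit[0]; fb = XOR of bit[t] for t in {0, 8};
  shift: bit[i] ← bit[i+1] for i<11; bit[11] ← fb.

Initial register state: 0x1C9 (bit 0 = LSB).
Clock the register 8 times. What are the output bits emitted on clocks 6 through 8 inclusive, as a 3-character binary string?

011

reg_0 = 0x1C9
clock 1: out=1, reg = 0x0E4
clock 2: out=0, reg = 0x072
clock 3: out=0, reg = 0x039
clock 4: out=1, reg = 0x81C
clock 5: out=0, reg = 0x40E
clock 6: out=0, reg = 0x207
clock 7: out=1, reg = 0x903
clock 8: out=1, reg = 0x481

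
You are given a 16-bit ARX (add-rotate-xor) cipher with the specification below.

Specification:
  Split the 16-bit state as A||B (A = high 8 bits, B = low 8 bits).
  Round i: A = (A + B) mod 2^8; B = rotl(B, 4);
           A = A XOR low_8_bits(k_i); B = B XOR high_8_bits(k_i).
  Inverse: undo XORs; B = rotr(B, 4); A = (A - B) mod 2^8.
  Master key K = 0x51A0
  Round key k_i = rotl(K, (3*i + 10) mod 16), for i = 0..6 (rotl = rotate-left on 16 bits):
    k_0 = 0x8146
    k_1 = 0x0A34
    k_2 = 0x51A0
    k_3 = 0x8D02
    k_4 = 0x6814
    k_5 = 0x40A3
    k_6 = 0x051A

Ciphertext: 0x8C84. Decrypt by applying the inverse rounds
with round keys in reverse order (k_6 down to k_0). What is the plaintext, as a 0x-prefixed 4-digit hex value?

0x9354

s_0 = ciphertext = 0x8C84
s_1 = InvRound(s_0, k_6) = 0x7E18
s_2 = InvRound(s_1, k_5) = 0x5885
s_3 = InvRound(s_2, k_4) = 0x6EDE
s_4 = InvRound(s_3, k_3) = 0x3735
s_5 = InvRound(s_4, k_2) = 0x5146
s_6 = InvRound(s_5, k_1) = 0xA1C4
s_7 = InvRound(s_6, k_0) = 0x9354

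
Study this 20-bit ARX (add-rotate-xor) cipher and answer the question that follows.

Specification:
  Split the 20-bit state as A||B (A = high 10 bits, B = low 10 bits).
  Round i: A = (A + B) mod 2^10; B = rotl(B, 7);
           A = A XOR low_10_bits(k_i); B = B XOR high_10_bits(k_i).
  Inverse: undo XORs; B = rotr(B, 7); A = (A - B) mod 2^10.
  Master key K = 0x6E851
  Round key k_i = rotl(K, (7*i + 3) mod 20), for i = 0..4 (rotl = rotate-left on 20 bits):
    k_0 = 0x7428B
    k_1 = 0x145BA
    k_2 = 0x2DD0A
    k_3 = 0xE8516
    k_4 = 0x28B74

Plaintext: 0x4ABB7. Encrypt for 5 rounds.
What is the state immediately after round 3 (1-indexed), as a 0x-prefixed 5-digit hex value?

s_0 = plaintext = 0x4ABB7
s_1 = Round(s_0, k_0) = 0x9AA26
s_2 = Round(s_1, k_1) = 0x4AB15
s_3 = Round(s_2, k_2) = 0x4D655
s_4 = Round(s_3, k_3) = 0xA716B
s_5 = Round(s_4, k_4) = 0xDCD0F

0x4D655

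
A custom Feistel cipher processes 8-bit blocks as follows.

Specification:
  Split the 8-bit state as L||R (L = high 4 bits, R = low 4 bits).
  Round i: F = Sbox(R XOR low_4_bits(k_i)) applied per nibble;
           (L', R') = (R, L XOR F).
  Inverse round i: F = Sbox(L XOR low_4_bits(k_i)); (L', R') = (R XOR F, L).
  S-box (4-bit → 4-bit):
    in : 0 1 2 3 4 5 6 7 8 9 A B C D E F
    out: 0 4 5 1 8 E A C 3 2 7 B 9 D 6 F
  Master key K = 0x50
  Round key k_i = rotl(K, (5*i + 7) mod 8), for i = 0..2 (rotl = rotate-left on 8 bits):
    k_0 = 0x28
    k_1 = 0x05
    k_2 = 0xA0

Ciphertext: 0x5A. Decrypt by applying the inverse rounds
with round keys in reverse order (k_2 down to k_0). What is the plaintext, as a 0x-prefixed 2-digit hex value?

s_0 = ciphertext = 0x5A
s_1 = InvRound(s_0, k_2) = 0x45
s_2 = InvRound(s_1, k_1) = 0x14
s_3 = InvRound(s_2, k_0) = 0x61

0x61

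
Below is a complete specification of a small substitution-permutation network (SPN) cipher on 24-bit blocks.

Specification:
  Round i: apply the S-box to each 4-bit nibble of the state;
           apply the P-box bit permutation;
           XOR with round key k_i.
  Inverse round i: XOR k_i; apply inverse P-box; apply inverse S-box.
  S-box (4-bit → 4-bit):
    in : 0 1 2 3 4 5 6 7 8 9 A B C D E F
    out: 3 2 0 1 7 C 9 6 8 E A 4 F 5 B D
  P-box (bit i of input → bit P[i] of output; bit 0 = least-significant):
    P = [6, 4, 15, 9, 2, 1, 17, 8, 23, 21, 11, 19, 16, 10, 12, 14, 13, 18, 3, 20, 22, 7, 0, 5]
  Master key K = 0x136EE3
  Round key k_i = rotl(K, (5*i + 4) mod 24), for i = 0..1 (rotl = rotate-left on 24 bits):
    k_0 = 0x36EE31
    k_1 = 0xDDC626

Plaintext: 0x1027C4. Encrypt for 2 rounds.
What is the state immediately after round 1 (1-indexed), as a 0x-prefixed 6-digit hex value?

s_0 = plaintext = 0x1027C4
s_1 = Round(s_0, k_0) = 0x1047E7
s_2 = Round(s_1, k_1) = 0xF87BB0

0x1047E7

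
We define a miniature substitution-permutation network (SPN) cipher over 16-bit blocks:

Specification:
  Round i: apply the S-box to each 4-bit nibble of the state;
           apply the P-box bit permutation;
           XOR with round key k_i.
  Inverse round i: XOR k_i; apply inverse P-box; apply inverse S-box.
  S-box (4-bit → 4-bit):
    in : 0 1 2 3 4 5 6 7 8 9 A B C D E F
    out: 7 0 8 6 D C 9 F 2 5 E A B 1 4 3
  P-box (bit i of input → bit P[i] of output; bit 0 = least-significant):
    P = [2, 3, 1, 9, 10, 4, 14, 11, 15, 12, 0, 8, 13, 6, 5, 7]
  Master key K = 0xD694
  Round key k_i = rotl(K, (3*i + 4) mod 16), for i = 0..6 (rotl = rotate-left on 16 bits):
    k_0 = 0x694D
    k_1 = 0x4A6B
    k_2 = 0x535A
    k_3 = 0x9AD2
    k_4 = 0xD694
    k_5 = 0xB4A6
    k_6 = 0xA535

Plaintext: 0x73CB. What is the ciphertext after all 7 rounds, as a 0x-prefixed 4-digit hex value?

s_0 = plaintext = 0x73CB
s_1 = Round(s_0, k_0) = 0x57B4
s_2 = Round(s_1, k_1) = 0xD1DC
s_3 = Round(s_2, k_2) = 0x7556
s_4 = Round(s_3, k_3) = 0xF137
s_5 = Round(s_4, k_4) = 0xB4CA
s_6 = Round(s_5, k_5) = 0x3B7D
s_7 = Round(s_6, k_6) = 0xF841

0xF841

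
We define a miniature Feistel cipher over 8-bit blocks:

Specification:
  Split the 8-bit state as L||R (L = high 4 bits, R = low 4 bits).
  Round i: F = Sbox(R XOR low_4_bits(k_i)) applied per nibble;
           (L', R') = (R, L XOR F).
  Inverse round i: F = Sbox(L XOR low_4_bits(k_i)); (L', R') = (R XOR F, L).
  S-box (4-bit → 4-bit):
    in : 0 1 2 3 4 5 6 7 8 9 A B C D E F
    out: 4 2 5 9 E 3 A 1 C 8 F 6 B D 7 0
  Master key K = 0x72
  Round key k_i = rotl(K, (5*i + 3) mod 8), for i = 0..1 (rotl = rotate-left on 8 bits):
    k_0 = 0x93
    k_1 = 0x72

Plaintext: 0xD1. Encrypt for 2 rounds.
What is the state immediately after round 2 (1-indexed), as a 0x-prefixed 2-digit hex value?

s_0 = plaintext = 0xD1
s_1 = Round(s_0, k_0) = 0x18
s_2 = Round(s_1, k_1) = 0x8E

0x8E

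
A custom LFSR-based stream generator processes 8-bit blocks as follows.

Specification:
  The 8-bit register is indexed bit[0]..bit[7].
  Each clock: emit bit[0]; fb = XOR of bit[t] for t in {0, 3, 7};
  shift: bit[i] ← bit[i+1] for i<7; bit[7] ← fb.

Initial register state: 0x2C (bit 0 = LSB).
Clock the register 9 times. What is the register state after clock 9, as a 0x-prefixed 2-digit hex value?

reg_0 = 0x2C
clock 1: out=0, reg = 0x96
clock 2: out=0, reg = 0xCB
clock 3: out=1, reg = 0xE5
clock 4: out=1, reg = 0x72
clock 5: out=0, reg = 0x39
clock 6: out=1, reg = 0x1C
clock 7: out=0, reg = 0x8E
clock 8: out=0, reg = 0x47
clock 9: out=1, reg = 0xA3

0xA3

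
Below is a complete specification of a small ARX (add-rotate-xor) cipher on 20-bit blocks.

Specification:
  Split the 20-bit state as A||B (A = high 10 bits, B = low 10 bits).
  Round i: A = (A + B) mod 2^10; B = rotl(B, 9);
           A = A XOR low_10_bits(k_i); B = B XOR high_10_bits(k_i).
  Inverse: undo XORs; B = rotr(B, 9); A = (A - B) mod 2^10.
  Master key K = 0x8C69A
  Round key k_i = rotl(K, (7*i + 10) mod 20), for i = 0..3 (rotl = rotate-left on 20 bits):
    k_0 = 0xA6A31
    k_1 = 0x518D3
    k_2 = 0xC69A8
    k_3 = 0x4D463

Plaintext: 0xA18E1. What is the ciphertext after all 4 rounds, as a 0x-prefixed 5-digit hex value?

s_0 = plaintext = 0xA18E1
s_1 = Round(s_0, k_0) = 0x558EA
s_2 = Round(s_1, k_1) = 0xA4D33
s_3 = Round(s_2, k_2) = 0x9B983
s_4 = Round(s_3, k_3) = 0xE4BF4

0xE4BF4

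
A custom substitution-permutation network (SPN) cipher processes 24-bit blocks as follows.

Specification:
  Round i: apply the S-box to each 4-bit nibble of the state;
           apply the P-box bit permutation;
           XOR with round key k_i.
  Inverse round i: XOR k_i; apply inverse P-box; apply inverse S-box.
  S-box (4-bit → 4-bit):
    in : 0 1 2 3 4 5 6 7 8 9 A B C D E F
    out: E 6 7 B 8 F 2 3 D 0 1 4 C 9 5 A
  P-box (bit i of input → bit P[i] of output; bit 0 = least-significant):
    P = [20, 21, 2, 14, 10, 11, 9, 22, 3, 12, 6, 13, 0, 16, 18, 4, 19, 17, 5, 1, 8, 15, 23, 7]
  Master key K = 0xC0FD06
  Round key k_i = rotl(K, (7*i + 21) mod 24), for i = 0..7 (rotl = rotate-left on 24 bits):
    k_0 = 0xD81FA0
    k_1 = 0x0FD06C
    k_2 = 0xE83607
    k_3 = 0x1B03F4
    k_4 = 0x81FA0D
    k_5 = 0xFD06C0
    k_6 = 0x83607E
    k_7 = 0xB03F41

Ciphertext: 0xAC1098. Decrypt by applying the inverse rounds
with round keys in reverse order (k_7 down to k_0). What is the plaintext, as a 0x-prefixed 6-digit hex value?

s_0 = ciphertext = 0xAC1098
s_1 = InvRound(s_0, k_7) = 0xDA882A
s_2 = InvRound(s_1, k_6) = 0x6AFCF8
s_3 = InvRound(s_2, k_5) = 0x11031D
s_4 = InvRound(s_3, k_4) = 0x294F6D
s_5 = InvRound(s_4, k_3) = 0x46DA73
s_6 = InvRound(s_5, k_2) = 0x12CC70
s_7 = InvRound(s_6, k_1) = 0x9A077E
s_8 = InvRound(s_7, k_0) = 0x4F42FB

0x4F42FB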